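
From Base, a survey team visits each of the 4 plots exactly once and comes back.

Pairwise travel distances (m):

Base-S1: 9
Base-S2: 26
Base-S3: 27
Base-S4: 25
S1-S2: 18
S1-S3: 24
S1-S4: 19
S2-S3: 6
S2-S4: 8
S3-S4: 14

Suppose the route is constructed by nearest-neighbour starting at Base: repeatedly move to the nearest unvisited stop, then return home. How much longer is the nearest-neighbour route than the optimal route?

From Base: S1=9, S4=25, S2=26, S3=27 → choose S1 (9).
From S1: S2=18, S4=19, S3=24 → choose S2 (18).
From S2: S3=6, S4=8 → choose S3 (6).
From S3: S4=14 → choose S4 (14).
NN route Base → S1 → S2 → S3 → S4 → Base costs 72.
Optimal: Base → S1 → S4 → S2 → S3 → Base costs 69 (by enumerating all 12 distinct tours).
Excess = 72 − 69 = 3.

Excess over optimum: 3 m.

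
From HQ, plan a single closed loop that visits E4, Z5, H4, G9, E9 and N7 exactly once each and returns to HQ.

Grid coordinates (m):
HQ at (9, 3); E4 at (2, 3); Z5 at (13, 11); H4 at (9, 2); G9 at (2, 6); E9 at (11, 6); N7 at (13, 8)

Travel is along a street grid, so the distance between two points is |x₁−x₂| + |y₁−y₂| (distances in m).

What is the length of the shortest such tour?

40 m — the shortest possible round trip.

With 6 stops there are 6!/2 = 360 distinct round trips (a route and its reverse cost the same).
HQ→E4→Z5→H4→G9→E9→N7→HQ: 7+19+13+11+9+4+9 = 72
HQ→E4→Z5→H4→G9→N7→E9→HQ: 7+19+13+11+13+4+5 = 72
HQ→E4→Z5→H4→E9→G9→N7→HQ: 7+19+13+6+9+13+9 = 76
HQ→E4→Z5→H4→E9→N7→G9→HQ: 7+19+13+6+4+13+10 = 72
HQ→E4→Z5→H4→N7→G9→E9→HQ: 7+19+13+10+13+9+5 = 76
HQ→E4→Z5→H4→N7→E9→G9→HQ: 7+19+13+10+4+9+10 = 72
HQ→E4→Z5→G9→H4→E9→N7→HQ: 7+19+16+11+6+4+9 = 72
HQ→E4→Z5→G9→H4→N7→E9→HQ: 7+19+16+11+10+4+5 = 72
… (352 more)
HQ→E4→G9→Z5→N7→E9→H4→HQ: 7+3+16+3+4+6+1 = 40  ← best
The minimum is 40.
One optimal route: HQ → E4 → G9 → Z5 → N7 → E9 → H4 → HQ (or its reverse).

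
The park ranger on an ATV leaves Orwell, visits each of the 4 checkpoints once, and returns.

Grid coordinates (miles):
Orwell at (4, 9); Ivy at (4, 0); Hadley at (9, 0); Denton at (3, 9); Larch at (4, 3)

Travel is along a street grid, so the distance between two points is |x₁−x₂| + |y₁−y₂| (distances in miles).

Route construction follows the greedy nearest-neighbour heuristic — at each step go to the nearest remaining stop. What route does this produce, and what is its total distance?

From Orwell: distances to unvisited — Denton=1, Larch=6, Ivy=9, Hadley=14. Nearest is Denton (1).
From Denton: distances to unvisited — Larch=7, Ivy=10, Hadley=15. Nearest is Larch (7).
From Larch: distances to unvisited — Ivy=3, Hadley=8. Nearest is Ivy (3).
From Ivy: distances to unvisited — Hadley=5. Nearest is Hadley (5).
Return Hadley→Orwell: 14.
Total = 1 + 7 + 3 + 5 + 14 = 30.

30 miles along Orwell → Denton → Larch → Ivy → Hadley → Orwell.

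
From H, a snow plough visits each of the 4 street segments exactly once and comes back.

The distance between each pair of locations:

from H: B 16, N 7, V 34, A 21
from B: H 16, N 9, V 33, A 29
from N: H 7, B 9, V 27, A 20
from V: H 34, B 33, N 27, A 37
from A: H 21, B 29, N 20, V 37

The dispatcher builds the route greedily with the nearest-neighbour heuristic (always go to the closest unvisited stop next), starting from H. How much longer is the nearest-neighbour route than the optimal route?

H: N=7, B=16, A=21, V=34 ⇒ N
N: B=9, A=20, V=27 ⇒ B
B: A=29, V=33 ⇒ A
A: V=37 ⇒ V
NN route H → N → B → A → V → H costs 116.
Optimal: H → N → B → V → A → H costs 107 (by enumerating all 12 distinct tours).
Excess = 116 − 107 = 9.

The nearest-neighbour route is 9 longer than optimal.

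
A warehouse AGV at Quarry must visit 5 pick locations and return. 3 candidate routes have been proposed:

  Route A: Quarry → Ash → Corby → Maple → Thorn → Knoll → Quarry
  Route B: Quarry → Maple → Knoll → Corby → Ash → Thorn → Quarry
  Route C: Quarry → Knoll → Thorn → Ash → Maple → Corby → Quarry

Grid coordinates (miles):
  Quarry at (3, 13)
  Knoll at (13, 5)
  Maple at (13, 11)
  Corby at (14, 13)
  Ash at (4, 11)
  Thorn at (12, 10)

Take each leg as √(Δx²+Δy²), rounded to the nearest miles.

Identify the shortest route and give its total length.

Route A: 2 + 10 + 2 + 1 + 5 + 13 = 33
Route B: 10 + 6 + 8 + 10 + 8 + 9 = 51
Route C: 13 + 5 + 8 + 9 + 2 + 11 = 48

Shortest is Route A, total 33 miles.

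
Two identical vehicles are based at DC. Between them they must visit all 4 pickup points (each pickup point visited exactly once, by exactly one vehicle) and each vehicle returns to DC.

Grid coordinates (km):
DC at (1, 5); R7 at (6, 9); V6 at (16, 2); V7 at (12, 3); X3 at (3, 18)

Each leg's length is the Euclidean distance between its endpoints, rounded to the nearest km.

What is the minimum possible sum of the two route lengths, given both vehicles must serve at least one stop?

There are 2^3 − 1 = 7 ways to divide the 4 stops into two non-empty groups. For each, the best each vehicle can do is its own shortest tour through its group:
  {R7} + {V6, V7, X3}: 12 + 49 = 61
  {V6} + {R7, V7, X3}: 30 + 41 = 71
  {R7, V6} + {V7, X3}: 33 + 41 = 74
  {V7} + {R7, V6, X3}: 22 + 49 = 71
  {R7, V7} + {V6, X3}: 25 + 49 = 74
  {V6, V7} + {R7, X3}: 30 + 28 = 58
  … (7 splits in total)
Best: vehicle 1 DC → V6 → V7 → DC = 30; vehicle 2 DC → R7 → X3 → DC = 28; combined 58.

Minimum combined distance: 58 km.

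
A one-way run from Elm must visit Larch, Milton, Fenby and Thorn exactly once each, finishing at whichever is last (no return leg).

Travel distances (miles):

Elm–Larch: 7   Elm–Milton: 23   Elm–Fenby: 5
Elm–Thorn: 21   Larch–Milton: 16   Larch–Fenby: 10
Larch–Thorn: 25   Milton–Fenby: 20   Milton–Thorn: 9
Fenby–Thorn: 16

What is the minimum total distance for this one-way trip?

There are 4! = 24 possible orderings.
Elm→Larch→Milton→Fenby→Thorn: 7+16+20+16 = 59
Elm→Larch→Milton→Thorn→Fenby: 7+16+9+16 = 48
Elm→Larch→Fenby→Milton→Thorn: 7+10+20+9 = 46
Elm→Larch→Fenby→Thorn→Milton: 7+10+16+9 = 42
Elm→Larch→Thorn→Milton→Fenby: 7+25+9+20 = 61
Elm→Larch→Thorn→Fenby→Milton: 7+25+16+20 = 68
Elm→Milton→Larch→Fenby→Thorn: 23+16+10+16 = 65
Elm→Milton→Larch→Thorn→Fenby: 23+16+25+16 = 80
Elm→Milton→Fenby→Larch→Thorn: 23+20+10+25 = 78
Elm→Milton→Fenby→Thorn→Larch: 23+20+16+25 = 84
Elm→Milton→Thorn→Larch→Fenby: 23+9+25+10 = 67
Elm→Milton→Thorn→Fenby→Larch: 23+9+16+10 = 58
Elm→Fenby→Larch→Milton→Thorn: 5+10+16+9 = 40
Elm→Fenby→Larch→Thorn→Milton: 5+10+25+9 = 49
… (10 more)
The minimum is 40.
One shortest path: Elm → Fenby → Larch → Milton → Thorn.

Minimum one-way distance = 40 miles.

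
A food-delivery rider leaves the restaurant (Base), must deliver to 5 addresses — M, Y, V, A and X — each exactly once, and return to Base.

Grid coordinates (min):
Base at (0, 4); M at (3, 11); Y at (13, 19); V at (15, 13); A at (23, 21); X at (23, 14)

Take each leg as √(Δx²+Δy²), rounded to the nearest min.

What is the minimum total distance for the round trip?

With 5 stops there are 5!/2 = 60 distinct round trips (a route and its reverse cost the same).
Base - M - Y - V - A - X - Base: 8+13+6+11+7+25 = 70
Base - M - Y - V - X - A - Base: 8+13+6+8+7+29 = 71
Base - M - Y - A - V - X - Base: 8+13+10+11+8+25 = 75
Base - M - Y - A - X - V - Base: 8+13+10+7+8+17 = 63
Base - M - Y - X - V - A - Base: 8+13+11+8+11+29 = 80
Base - M - Y - X - A - V - Base: 8+13+11+7+11+17 = 67
Base - M - V - Y - A - X - Base: 8+12+6+10+7+25 = 68
Base - M - V - Y - X - A - Base: 8+12+6+11+7+29 = 73
Base - M - V - A - Y - X - Base: 8+12+11+10+11+25 = 77
Base - M - V - A - X - Y - Base: 8+12+11+7+11+20 = 69
Base - M - V - X - Y - A - Base: 8+12+8+11+10+29 = 78
Base - M - V - X - A - Y - Base: 8+12+8+7+10+20 = 65
Base - M - A - Y - V - X - Base: 8+22+10+6+8+25 = 79
Base - M - A - Y - X - V - Base: 8+22+10+11+8+17 = 76
… (46 more)
The minimum is 63.
One optimal route: Base → M → Y → A → X → V → Base (or its reverse).

Shortest round trip = 63 min.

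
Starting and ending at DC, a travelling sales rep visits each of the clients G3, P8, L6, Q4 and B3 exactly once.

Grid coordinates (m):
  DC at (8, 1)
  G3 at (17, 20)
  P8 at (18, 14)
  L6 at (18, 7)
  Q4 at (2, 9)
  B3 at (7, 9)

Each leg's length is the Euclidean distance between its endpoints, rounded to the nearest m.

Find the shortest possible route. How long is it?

With 5 stops there are 5!/2 = 60 distinct round trips (a route and its reverse cost the same).
DC→G3→P8→L6→Q4→B3→DC: 21+6+7+16+5+8 = 63
DC→G3→P8→L6→B3→Q4→DC: 21+6+7+11+5+10 = 60
DC→G3→P8→Q4→L6→B3→DC: 21+6+17+16+11+8 = 79
DC→G3→P8→Q4→B3→L6→DC: 21+6+17+5+11+12 = 72
DC→G3→P8→B3→L6→Q4→DC: 21+6+12+11+16+10 = 76
DC→G3→P8→B3→Q4→L6→DC: 21+6+12+5+16+12 = 72
DC→G3→L6→P8→Q4→B3→DC: 21+13+7+17+5+8 = 71
DC→G3→L6→P8→B3→Q4→DC: 21+13+7+12+5+10 = 68
DC→G3→L6→Q4→P8→B3→DC: 21+13+16+17+12+8 = 87
DC→G3→L6→Q4→B3→P8→DC: 21+13+16+5+12+16 = 83
DC→G3→L6→B3→P8→Q4→DC: 21+13+11+12+17+10 = 84
DC→G3→L6→B3→Q4→P8→DC: 21+13+11+5+17+16 = 83
DC→G3→Q4→P8→L6→B3→DC: 21+19+17+7+11+8 = 83
DC→G3→Q4→P8→B3→L6→DC: 21+19+17+12+11+12 = 92
… (46 more)
DC→L6→P8→G3→B3→Q4→DC: 12+7+6+15+5+10 = 55  ← best
The minimum is 55.
One optimal route: DC → L6 → P8 → G3 → B3 → Q4 → DC (or its reverse).

Minimum total distance: 55 m.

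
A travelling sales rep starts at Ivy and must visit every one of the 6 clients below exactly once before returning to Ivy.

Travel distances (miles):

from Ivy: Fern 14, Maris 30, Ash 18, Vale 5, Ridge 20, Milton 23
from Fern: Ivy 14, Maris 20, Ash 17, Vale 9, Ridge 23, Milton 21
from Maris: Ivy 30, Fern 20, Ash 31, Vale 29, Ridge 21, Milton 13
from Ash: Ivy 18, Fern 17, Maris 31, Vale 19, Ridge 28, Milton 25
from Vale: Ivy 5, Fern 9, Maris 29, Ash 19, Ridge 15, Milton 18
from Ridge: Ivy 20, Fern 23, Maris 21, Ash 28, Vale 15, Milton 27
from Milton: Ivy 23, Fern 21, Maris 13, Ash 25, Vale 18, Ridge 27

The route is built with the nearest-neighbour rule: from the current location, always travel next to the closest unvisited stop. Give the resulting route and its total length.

Nearest-neighbour total = 110 miles; route Ivy → Vale → Fern → Ash → Milton → Maris → Ridge → Ivy.

From Ivy: distances to unvisited — Vale=5, Fern=14, Ash=18, Ridge=20, Milton=23, Maris=30. Nearest is Vale (5).
From Vale: distances to unvisited — Fern=9, Ridge=15, Milton=18, Ash=19, Maris=29. Nearest is Fern (9).
From Fern: distances to unvisited — Ash=17, Maris=20, Milton=21, Ridge=23. Nearest is Ash (17).
From Ash: distances to unvisited — Milton=25, Ridge=28, Maris=31. Nearest is Milton (25).
From Milton: distances to unvisited — Maris=13, Ridge=27. Nearest is Maris (13).
From Maris: distances to unvisited — Ridge=21. Nearest is Ridge (21).
Return Ridge→Ivy: 20.
Total = 5 + 9 + 17 + 25 + 13 + 21 + 20 = 110.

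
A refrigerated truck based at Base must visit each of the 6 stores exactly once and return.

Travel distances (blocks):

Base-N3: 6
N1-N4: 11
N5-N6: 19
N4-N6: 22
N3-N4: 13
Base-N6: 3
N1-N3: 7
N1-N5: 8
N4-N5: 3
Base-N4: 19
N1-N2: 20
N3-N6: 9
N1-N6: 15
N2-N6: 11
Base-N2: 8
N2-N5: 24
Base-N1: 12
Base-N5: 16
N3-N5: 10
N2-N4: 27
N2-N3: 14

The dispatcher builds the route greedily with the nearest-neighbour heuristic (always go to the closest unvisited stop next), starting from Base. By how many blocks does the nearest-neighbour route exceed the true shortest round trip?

Base: N6=3, N3=6, N2=8, N1=12, N5=16, N4=19 ⇒ N6
N6: N3=9, N2=11, N1=15, N5=19, N4=22 ⇒ N3
N3: N1=7, N5=10, N4=13, N2=14 ⇒ N1
N1: N5=8, N4=11, N2=20 ⇒ N5
N5: N4=3, N2=24 ⇒ N4
N4: N2=27 ⇒ N2
NN route Base → N6 → N3 → N1 → N5 → N4 → N2 → Base costs 65.
Optimal: Base → N1 → N4 → N5 → N3 → N2 → N6 → Base costs 64 (by enumerating all 360 distinct tours).
Excess = 65 − 64 = 1.

The nearest-neighbour route is 1 blocks longer than optimal.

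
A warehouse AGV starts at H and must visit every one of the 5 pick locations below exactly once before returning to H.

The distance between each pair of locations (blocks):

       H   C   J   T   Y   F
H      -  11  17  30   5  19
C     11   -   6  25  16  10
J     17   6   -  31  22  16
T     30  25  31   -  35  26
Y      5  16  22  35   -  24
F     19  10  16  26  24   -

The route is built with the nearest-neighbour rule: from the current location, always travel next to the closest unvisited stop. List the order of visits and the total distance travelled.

At H the remaining stops are Y 5, C 11, J 17, F 19, T 30; go to Y.
At Y the remaining stops are C 16, J 22, F 24, T 35; go to C.
At C the remaining stops are J 6, F 10, T 25; go to J.
At J the remaining stops are F 16, T 31; go to F.
At F the remaining stops are T 26; go to T.
Return T→H: 30.
Total = 5 + 16 + 6 + 16 + 26 + 30 = 99.

Nearest-neighbour total = 99 blocks; route H → Y → C → J → F → T → H.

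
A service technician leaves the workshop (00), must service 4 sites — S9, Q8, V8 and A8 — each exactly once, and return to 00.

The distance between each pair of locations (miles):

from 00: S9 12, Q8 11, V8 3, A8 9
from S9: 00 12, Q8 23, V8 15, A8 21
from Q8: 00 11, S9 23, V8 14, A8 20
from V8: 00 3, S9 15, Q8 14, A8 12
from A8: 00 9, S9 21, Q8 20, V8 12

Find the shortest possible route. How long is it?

Shortest round trip = 70 miles.

There are 12 distinct closed tours to check (reversals are equivalent).
00 - S9 - Q8 - V8 - A8 - 00: 12+23+14+12+9 = 70
00 - S9 - Q8 - A8 - V8 - 00: 12+23+20+12+3 = 70
00 - S9 - V8 - Q8 - A8 - 00: 12+15+14+20+9 = 70
00 - S9 - V8 - A8 - Q8 - 00: 12+15+12+20+11 = 70
00 - S9 - A8 - Q8 - V8 - 00: 12+21+20+14+3 = 70
00 - S9 - A8 - V8 - Q8 - 00: 12+21+12+14+11 = 70
00 - Q8 - S9 - V8 - A8 - 00: 11+23+15+12+9 = 70
00 - Q8 - S9 - A8 - V8 - 00: 11+23+21+12+3 = 70
00 - Q8 - V8 - S9 - A8 - 00: 11+14+15+21+9 = 70
00 - Q8 - A8 - S9 - V8 - 00: 11+20+21+15+3 = 70
00 - V8 - S9 - Q8 - A8 - 00: 3+15+23+20+9 = 70
00 - V8 - Q8 - S9 - A8 - 00: 3+14+23+21+9 = 70
The minimum is 70.
One optimal route: 00 → S9 → Q8 → V8 → A8 → 00 (or its reverse).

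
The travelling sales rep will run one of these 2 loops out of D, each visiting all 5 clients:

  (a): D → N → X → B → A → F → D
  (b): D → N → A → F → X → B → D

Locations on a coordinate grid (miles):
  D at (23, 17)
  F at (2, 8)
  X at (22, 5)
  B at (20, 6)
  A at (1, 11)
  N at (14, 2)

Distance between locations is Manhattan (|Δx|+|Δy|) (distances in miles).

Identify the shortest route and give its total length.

Shortest is (b), total 90 miles.

(a): 24 + 11 + 3 + 24 + 4 + 30 = 96
(b): 24 + 22 + 4 + 23 + 3 + 14 = 90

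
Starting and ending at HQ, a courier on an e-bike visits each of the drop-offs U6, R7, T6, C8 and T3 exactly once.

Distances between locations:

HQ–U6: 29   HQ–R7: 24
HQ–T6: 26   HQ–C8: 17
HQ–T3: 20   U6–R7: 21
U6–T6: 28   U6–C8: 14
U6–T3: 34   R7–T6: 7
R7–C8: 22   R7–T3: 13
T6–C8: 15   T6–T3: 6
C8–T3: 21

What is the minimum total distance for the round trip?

There are 60 distinct closed tours to check (reversals are equivalent).
HQ-U6-R7-T6-C8-T3-HQ: 29+21+7+15+21+20 = 113
HQ-U6-R7-T6-T3-C8-HQ: 29+21+7+6+21+17 = 101
HQ-U6-R7-C8-T6-T3-HQ: 29+21+22+15+6+20 = 113
HQ-U6-R7-C8-T3-T6-HQ: 29+21+22+21+6+26 = 125
HQ-U6-R7-T3-T6-C8-HQ: 29+21+13+6+15+17 = 101
HQ-U6-R7-T3-C8-T6-HQ: 29+21+13+21+15+26 = 125
HQ-U6-T6-R7-C8-T3-HQ: 29+28+7+22+21+20 = 127
HQ-U6-T6-R7-T3-C8-HQ: 29+28+7+13+21+17 = 115
HQ-U6-T6-C8-R7-T3-HQ: 29+28+15+22+13+20 = 127
HQ-U6-T6-C8-T3-R7-HQ: 29+28+15+21+13+24 = 130
HQ-U6-T6-T3-R7-C8-HQ: 29+28+6+13+22+17 = 115
HQ-U6-T6-T3-C8-R7-HQ: 29+28+6+21+22+24 = 130
HQ-U6-C8-R7-T6-T3-HQ: 29+14+22+7+6+20 = 98
HQ-U6-C8-R7-T3-T6-HQ: 29+14+22+13+6+26 = 110
… (46 more)
HQ-C8-U6-R7-T6-T3-HQ: 17+14+21+7+6+20 = 85  ← best
The minimum is 85.
One optimal route: HQ → C8 → U6 → R7 → T6 → T3 → HQ (or its reverse).

85 — the shortest possible round trip.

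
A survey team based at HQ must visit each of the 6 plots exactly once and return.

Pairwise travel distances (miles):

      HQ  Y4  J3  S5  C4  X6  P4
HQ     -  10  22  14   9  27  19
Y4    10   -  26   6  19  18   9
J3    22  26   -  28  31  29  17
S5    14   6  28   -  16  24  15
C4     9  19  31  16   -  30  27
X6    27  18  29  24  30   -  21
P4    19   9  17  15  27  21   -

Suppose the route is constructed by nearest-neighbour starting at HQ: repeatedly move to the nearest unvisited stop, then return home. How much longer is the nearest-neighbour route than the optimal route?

From HQ: C4=9, Y4=10, S5=14, P4=19, J3=22, X6=27 → choose C4 (9).
From C4: S5=16, Y4=19, P4=27, X6=30, J3=31 → choose S5 (16).
From S5: Y4=6, P4=15, X6=24, J3=28 → choose Y4 (6).
From Y4: P4=9, X6=18, J3=26 → choose P4 (9).
From P4: J3=17, X6=21 → choose J3 (17).
From J3: X6=29 → choose X6 (29).
NN route HQ → C4 → S5 → Y4 → P4 → J3 → X6 → HQ costs 113.
Optimal: HQ → J3 → P4 → X6 → Y4 → S5 → C4 → HQ costs 109 (by enumerating all 360 distinct tours).
Excess = 113 − 109 = 4.

The nearest-neighbour route is 4 miles longer than optimal.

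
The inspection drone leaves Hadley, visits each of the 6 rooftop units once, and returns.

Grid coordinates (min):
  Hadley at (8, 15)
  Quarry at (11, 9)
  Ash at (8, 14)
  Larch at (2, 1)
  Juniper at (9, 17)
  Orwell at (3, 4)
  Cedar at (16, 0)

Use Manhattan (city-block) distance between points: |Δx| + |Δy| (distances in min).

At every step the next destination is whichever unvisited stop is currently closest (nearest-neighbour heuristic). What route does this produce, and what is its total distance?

Total distance 70 min via the nearest-neighbour route Hadley → Ash → Juniper → Quarry → Orwell → Larch → Cedar → Hadley.

From Hadley: distances to unvisited — Ash=1, Juniper=3, Quarry=9, Orwell=16, Larch=20, Cedar=23. Nearest is Ash (1).
From Ash: distances to unvisited — Juniper=4, Quarry=8, Orwell=15, Larch=19, Cedar=22. Nearest is Juniper (4).
From Juniper: distances to unvisited — Quarry=10, Orwell=19, Larch=23, Cedar=24. Nearest is Quarry (10).
From Quarry: distances to unvisited — Orwell=13, Cedar=14, Larch=17. Nearest is Orwell (13).
From Orwell: distances to unvisited — Larch=4, Cedar=17. Nearest is Larch (4).
From Larch: distances to unvisited — Cedar=15. Nearest is Cedar (15).
Return Cedar→Hadley: 23.
Total = 1 + 4 + 10 + 13 + 4 + 15 + 23 = 70.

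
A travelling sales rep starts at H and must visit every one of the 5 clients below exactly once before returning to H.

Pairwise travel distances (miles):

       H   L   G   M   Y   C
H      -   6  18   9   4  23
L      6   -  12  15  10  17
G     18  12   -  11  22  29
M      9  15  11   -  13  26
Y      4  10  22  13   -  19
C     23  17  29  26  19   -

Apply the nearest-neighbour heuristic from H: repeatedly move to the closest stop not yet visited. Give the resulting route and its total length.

From H: distances to unvisited — Y=4, L=6, M=9, G=18, C=23. Nearest is Y (4).
From Y: distances to unvisited — L=10, M=13, C=19, G=22. Nearest is L (10).
From L: distances to unvisited — G=12, M=15, C=17. Nearest is G (12).
From G: distances to unvisited — M=11, C=29. Nearest is M (11).
From M: distances to unvisited — C=26. Nearest is C (26).
Return C→H: 23.
Total = 4 + 10 + 12 + 11 + 26 + 23 = 86.

86 miles along H → Y → L → G → M → C → H.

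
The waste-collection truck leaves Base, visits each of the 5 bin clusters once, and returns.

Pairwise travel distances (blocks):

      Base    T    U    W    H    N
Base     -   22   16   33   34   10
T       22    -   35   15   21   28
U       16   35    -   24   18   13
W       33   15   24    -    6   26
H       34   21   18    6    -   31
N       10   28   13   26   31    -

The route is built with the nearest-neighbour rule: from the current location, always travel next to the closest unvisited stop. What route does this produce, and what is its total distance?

At Base the remaining stops are N 10, U 16, T 22, W 33, H 34; go to N.
At N the remaining stops are U 13, W 26, T 28, H 31; go to U.
At U the remaining stops are H 18, W 24, T 35; go to H.
At H the remaining stops are W 6, T 21; go to W.
At W the remaining stops are T 15; go to T.
Return T→Base: 22.
Total = 10 + 13 + 18 + 6 + 15 + 22 = 84.

Nearest-neighbour total = 84 blocks; route Base → N → U → H → W → T → Base.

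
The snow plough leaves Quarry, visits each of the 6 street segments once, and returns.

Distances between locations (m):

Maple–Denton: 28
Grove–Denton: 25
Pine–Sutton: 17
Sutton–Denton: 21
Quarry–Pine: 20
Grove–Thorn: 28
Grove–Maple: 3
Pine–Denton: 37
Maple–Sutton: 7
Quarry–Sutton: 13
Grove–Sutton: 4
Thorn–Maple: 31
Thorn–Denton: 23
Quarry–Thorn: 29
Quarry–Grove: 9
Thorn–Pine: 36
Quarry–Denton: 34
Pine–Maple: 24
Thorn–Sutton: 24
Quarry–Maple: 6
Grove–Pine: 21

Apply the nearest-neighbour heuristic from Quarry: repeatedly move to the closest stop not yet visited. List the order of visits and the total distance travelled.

From Quarry: distances to unvisited — Maple=6, Grove=9, Sutton=13, Pine=20, Thorn=29, Denton=34. Nearest is Maple (6).
From Maple: distances to unvisited — Grove=3, Sutton=7, Pine=24, Denton=28, Thorn=31. Nearest is Grove (3).
From Grove: distances to unvisited — Sutton=4, Pine=21, Denton=25, Thorn=28. Nearest is Sutton (4).
From Sutton: distances to unvisited — Pine=17, Denton=21, Thorn=24. Nearest is Pine (17).
From Pine: distances to unvisited — Thorn=36, Denton=37. Nearest is Thorn (36).
From Thorn: distances to unvisited — Denton=23. Nearest is Denton (23).
Return Denton→Quarry: 34.
Total = 6 + 3 + 4 + 17 + 36 + 23 + 34 = 123.

Total distance 123 m via the nearest-neighbour route Quarry → Maple → Grove → Sutton → Pine → Thorn → Denton → Quarry.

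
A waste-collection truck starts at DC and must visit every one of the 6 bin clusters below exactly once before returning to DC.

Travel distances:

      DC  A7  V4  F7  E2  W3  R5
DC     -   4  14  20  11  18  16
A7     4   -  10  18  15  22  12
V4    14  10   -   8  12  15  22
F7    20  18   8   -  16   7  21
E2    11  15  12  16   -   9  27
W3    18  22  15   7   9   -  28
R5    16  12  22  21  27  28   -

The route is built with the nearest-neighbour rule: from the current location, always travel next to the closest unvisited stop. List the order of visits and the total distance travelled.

At DC the remaining stops are A7 4, E2 11, V4 14, R5 16, W3 18, F7 20; go to A7.
At A7 the remaining stops are V4 10, R5 12, E2 15, F7 18, W3 22; go to V4.
At V4 the remaining stops are F7 8, E2 12, W3 15, R5 22; go to F7.
At F7 the remaining stops are W3 7, E2 16, R5 21; go to W3.
At W3 the remaining stops are E2 9, R5 28; go to E2.
At E2 the remaining stops are R5 27; go to R5.
Return R5→DC: 16.
Total = 4 + 10 + 8 + 7 + 9 + 27 + 16 = 81.

81 along DC → A7 → V4 → F7 → W3 → E2 → R5 → DC.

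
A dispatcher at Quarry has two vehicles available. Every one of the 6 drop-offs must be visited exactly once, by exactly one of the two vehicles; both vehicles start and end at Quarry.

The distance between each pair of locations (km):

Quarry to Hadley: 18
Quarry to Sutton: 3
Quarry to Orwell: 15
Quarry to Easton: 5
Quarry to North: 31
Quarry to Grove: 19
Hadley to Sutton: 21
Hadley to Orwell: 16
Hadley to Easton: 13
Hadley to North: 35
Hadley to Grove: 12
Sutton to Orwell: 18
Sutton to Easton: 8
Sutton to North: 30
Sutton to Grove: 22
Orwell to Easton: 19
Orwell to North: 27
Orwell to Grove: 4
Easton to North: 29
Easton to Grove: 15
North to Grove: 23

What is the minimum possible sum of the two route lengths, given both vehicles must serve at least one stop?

98 km — the smallest possible combined total.

There are 2^5 − 1 = 31 ways to divide the 6 stops into two non-empty groups. For each, the best each vehicle can do is its own shortest tour through its group:
  {Hadley} + {Sutton, Orwell, Easton, North, Grove}: 36 + 82 = 118
  {Sutton} + {Hadley, Orwell, Easton, North, Grove}: 6 + 92 = 98
  {Hadley, Sutton} + {Orwell, Easton, North, Grove}: 42 + 76 = 118
  {Orwell} + {Hadley, Sutton, Easton, North, Grove}: 30 + 86 = 116
  {Hadley, Orwell} + {Sutton, Easton, North, Grove}: 49 + 76 = 125
  {Sutton, Orwell} + {Hadley, Easton, North, Grove}: 36 + 84 = 120
  … (31 splits in total)
Best: vehicle 1 Quarry → Sutton → Quarry = 6; vehicle 2 Quarry → Easton → Hadley → Orwell → Grove → North → Quarry = 92; combined 98.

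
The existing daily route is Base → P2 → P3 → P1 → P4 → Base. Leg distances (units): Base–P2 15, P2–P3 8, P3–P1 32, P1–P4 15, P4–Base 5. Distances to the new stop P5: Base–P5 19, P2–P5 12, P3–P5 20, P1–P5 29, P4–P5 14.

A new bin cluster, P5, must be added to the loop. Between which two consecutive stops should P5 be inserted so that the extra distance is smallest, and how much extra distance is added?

Insertion cost between consecutive stops i–j is d(i,P5) + d(P5,j) − d(i,j):
  between Base and P2: 19 + 12 − 15 = 16
  between P2 and P3: 12 + 20 − 8 = 24
  between P3 and P1: 20 + 29 − 32 = 17
  between P1 and P4: 29 + 14 − 15 = 28
  between P4 and Base: 14 + 19 − 5 = 28
Cheapest insertion is between Base and P2, adding 16.
New total = 75 + 16 = 91.

Adding 16 by placing P5 on the Base–P2 leg.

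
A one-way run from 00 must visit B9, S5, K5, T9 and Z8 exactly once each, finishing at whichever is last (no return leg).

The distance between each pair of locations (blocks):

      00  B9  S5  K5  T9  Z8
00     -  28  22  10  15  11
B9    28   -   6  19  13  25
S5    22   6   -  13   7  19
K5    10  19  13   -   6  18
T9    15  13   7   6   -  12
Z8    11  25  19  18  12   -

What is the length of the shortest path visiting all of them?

There are 5! = 120 possible orderings.
00→B9→S5→K5→T9→Z8: 28+6+13+6+12 = 65
00→B9→S5→K5→Z8→T9: 28+6+13+18+12 = 77
00→B9→S5→T9→K5→Z8: 28+6+7+6+18 = 65
00→B9→S5→T9→Z8→K5: 28+6+7+12+18 = 71
00→B9→S5→Z8→K5→T9: 28+6+19+18+6 = 77
00→B9→S5→Z8→T9→K5: 28+6+19+12+6 = 71
00→B9→K5→S5→T9→Z8: 28+19+13+7+12 = 79
00→B9→K5→S5→Z8→T9: 28+19+13+19+12 = 91
00→B9→K5→T9→S5→Z8: 28+19+6+7+19 = 79
00→B9→K5→T9→Z8→S5: 28+19+6+12+19 = 84
00→B9→K5→Z8→S5→T9: 28+19+18+19+7 = 91
00→B9→K5→Z8→T9→S5: 28+19+18+12+7 = 84
00→B9→T9→S5→K5→Z8: 28+13+7+13+18 = 79
00→B9→T9→S5→Z8→K5: 28+13+7+19+18 = 85
… (106 more)
00→Z8→K5→T9→S5→B9: 11+18+6+7+6 = 48  ← best
The minimum is 48.
One shortest path: 00 → Z8 → K5 → T9 → S5 → B9.

Minimum one-way distance = 48 blocks.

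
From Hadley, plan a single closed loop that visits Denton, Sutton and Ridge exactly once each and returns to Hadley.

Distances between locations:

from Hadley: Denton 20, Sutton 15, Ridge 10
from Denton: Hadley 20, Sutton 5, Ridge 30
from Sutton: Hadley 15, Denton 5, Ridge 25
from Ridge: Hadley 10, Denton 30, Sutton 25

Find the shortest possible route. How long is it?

60 — the shortest possible round trip.

There are 3 distinct closed tours to check (reversals are equivalent).
Hadley-Denton-Sutton-Ridge-Hadley: 20+5+25+10 = 60
Hadley-Denton-Ridge-Sutton-Hadley: 20+30+25+15 = 90
Hadley-Sutton-Denton-Ridge-Hadley: 15+5+30+10 = 60
The minimum is 60.
One optimal route: Hadley → Denton → Sutton → Ridge → Hadley (or its reverse).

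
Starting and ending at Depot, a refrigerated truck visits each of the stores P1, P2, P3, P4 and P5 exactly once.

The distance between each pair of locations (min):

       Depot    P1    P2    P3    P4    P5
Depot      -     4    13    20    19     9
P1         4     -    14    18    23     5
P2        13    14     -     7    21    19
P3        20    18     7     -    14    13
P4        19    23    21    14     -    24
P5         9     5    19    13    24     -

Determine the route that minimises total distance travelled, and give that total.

There are 60 distinct closed tours to check (reversals are equivalent).
Depot - P1 - P2 - P3 - P4 - P5 - Depot: 4+14+7+14+24+9 = 72
Depot - P1 - P2 - P3 - P5 - P4 - Depot: 4+14+7+13+24+19 = 81
Depot - P1 - P2 - P4 - P3 - P5 - Depot: 4+14+21+14+13+9 = 75
Depot - P1 - P2 - P4 - P5 - P3 - Depot: 4+14+21+24+13+20 = 96
Depot - P1 - P2 - P5 - P3 - P4 - Depot: 4+14+19+13+14+19 = 83
Depot - P1 - P2 - P5 - P4 - P3 - Depot: 4+14+19+24+14+20 = 95
Depot - P1 - P3 - P2 - P4 - P5 - Depot: 4+18+7+21+24+9 = 83
Depot - P1 - P3 - P2 - P5 - P4 - Depot: 4+18+7+19+24+19 = 91
Depot - P1 - P3 - P4 - P2 - P5 - Depot: 4+18+14+21+19+9 = 85
Depot - P1 - P3 - P4 - P5 - P2 - Depot: 4+18+14+24+19+13 = 92
Depot - P1 - P3 - P5 - P2 - P4 - Depot: 4+18+13+19+21+19 = 94
Depot - P1 - P3 - P5 - P4 - P2 - Depot: 4+18+13+24+21+13 = 93
Depot - P1 - P4 - P2 - P3 - P5 - Depot: 4+23+21+7+13+9 = 77
Depot - P1 - P4 - P2 - P5 - P3 - Depot: 4+23+21+19+13+20 = 100
… (46 more)
Depot - P1 - P5 - P4 - P3 - P2 - Depot: 4+5+24+14+7+13 = 67  ← best
The minimum is 67.
One optimal route: Depot → P1 → P5 → P4 → P3 → P2 → Depot (or its reverse).

Minimum total distance: 67 min.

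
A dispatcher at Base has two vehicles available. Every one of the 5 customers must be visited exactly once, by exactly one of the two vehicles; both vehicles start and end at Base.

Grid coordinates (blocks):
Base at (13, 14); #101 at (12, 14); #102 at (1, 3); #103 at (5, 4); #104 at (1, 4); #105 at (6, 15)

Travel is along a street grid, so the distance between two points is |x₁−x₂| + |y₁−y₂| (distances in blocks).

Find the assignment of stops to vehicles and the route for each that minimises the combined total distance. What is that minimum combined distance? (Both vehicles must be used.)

There are 2^4 − 1 = 15 ways to divide the 5 stops into two non-empty groups. For each, the best each vehicle can do is its own shortest tour through its group:
  {#101} + {#102, #103, #104, #105}: 2 + 48 = 50
  {#102} + {#101, #103, #104, #105}: 46 + 46 = 92
  {#101, #102} + {#103, #104, #105}: 46 + 46 = 92
  {#103} + {#101, #102, #104, #105}: 36 + 48 = 84
  {#101, #103} + {#102, #104, #105}: 36 + 48 = 84
  {#102, #103} + {#101, #104, #105}: 46 + 46 = 92
  … (15 splits in total)
Best: vehicle 1 Base → #101 → Base = 2; vehicle 2 Base → #102 → #104 → #103 → #105 → Base = 48; combined 50.

Minimum combined distance: 50 blocks.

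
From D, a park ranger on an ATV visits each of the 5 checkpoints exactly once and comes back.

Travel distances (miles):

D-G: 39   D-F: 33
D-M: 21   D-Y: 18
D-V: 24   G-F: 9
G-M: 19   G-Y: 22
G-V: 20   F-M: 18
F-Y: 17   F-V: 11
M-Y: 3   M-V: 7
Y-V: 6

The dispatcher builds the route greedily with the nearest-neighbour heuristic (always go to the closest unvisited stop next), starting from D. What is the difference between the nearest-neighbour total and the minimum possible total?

Excess over optimum: 3 miles.

D: Y=18, M=21, V=24, F=33, G=39 ⇒ Y
Y: M=3, V=6, F=17, G=22 ⇒ M
M: V=7, F=18, G=19 ⇒ V
V: F=11, G=20 ⇒ F
F: G=9 ⇒ G
NN route D → Y → M → V → F → G → D costs 87.
Optimal: D → M → G → F → V → Y → D costs 84 (by enumerating all 60 distinct tours).
Excess = 87 − 84 = 3.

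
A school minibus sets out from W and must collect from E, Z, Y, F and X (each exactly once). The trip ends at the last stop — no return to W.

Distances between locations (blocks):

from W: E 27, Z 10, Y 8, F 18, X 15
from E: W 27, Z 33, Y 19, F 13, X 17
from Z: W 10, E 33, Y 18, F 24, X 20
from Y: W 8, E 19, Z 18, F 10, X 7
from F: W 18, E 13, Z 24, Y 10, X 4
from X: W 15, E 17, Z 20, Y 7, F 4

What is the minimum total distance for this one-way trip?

There are 5! = 120 possible orderings.
W→E→Z→Y→F→X: 27+33+18+10+4 = 92
W→E→Z→Y→X→F: 27+33+18+7+4 = 89
W→E→Z→F→Y→X: 27+33+24+10+7 = 101
W→E→Z→F→X→Y: 27+33+24+4+7 = 95
W→E→Z→X→Y→F: 27+33+20+7+10 = 97
W→E→Z→X→F→Y: 27+33+20+4+10 = 94
W→E→Y→Z→F→X: 27+19+18+24+4 = 92
W→E→Y→Z→X→F: 27+19+18+20+4 = 88
W→E→Y→F→Z→X: 27+19+10+24+20 = 100
W→E→Y→F→X→Z: 27+19+10+4+20 = 80
W→E→Y→X→Z→F: 27+19+7+20+24 = 97
W→E→Y→X→F→Z: 27+19+7+4+24 = 81
W→E→F→Z→Y→X: 27+13+24+18+7 = 89
W→E→F→Z→X→Y: 27+13+24+20+7 = 91
… (106 more)
W→Z→Y→X→F→E: 10+18+7+4+13 = 52  ← best
The minimum is 52.
One shortest path: W → Z → Y → X → F → E.

Shortest open route: 52 blocks.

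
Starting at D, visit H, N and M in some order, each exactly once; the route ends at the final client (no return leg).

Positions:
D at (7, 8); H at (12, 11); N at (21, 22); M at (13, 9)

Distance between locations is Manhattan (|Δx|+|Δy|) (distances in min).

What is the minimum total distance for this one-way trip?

Shortest open route: 30 min.

There are 3! = 6 possible orderings.
D→H→N→M: 8+20+21 = 49
D→H→M→N: 8+3+21 = 32
D→N→H→M: 28+20+3 = 51
D→N→M→H: 28+21+3 = 52
D→M→H→N: 7+3+20 = 30
D→M→N→H: 7+21+20 = 48
The minimum is 30.
One shortest path: D → M → H → N.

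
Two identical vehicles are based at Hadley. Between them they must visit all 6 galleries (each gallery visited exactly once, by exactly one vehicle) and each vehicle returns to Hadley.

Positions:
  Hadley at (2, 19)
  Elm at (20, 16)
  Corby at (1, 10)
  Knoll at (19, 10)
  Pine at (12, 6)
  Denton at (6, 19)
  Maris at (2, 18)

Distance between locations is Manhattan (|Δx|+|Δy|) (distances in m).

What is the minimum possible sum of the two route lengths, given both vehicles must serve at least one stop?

There are 2^5 − 1 = 31 ways to divide the 6 stops into two non-empty groups. For each, the best each vehicle can do is its own shortest tour through its group:
  {Elm} + {Corby, Knoll, Pine, Denton, Maris}: 42 + 62 = 104
  {Corby} + {Elm, Knoll, Pine, Denton, Maris}: 20 + 62 = 82
  {Elm, Corby} + {Knoll, Pine, Denton, Maris}: 56 + 60 = 116
  {Knoll} + {Elm, Corby, Pine, Denton, Maris}: 52 + 64 = 116
  {Elm, Knoll} + {Corby, Pine, Denton, Maris}: 54 + 48 = 102
  {Corby, Knoll} + {Elm, Pine, Denton, Maris}: 54 + 62 = 116
  … (31 splits in total)
  {Elm, Corby, Knoll, Pine, Denton} + {Maris}: 64 + 2 = 66  ← best
Best: vehicle 1 Hadley → Corby → Pine → Knoll → Elm → Denton → Hadley = 64; vehicle 2 Hadley → Maris → Hadley = 2; combined 66.

Minimum combined distance: 66 m.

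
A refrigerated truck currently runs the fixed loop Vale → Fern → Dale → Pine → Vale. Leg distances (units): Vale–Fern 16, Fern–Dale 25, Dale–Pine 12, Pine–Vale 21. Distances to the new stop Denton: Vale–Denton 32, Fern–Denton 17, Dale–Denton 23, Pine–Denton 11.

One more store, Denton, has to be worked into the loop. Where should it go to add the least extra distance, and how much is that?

+15 — insert Denton between Fern and Dale.

Insertion cost between consecutive stops i–j is d(i,Denton) + d(Denton,j) − d(i,j):
  between Vale and Fern: 32 + 17 − 16 = 33
  between Fern and Dale: 17 + 23 − 25 = 15
  between Dale and Pine: 23 + 11 − 12 = 22
  between Pine and Vale: 11 + 32 − 21 = 22
Cheapest insertion is between Fern and Dale, adding 15.
New total = 74 + 15 = 89.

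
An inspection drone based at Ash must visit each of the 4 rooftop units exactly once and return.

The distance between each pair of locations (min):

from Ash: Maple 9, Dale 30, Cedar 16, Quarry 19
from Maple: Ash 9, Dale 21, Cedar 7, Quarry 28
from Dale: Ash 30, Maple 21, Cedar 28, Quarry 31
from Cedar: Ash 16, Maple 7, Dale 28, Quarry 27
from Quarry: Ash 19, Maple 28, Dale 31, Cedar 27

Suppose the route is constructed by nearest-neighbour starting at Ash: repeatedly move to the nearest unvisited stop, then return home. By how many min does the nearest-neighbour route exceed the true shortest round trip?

10 min longer than the optimal tour.

From Ash: Maple=9, Cedar=16, Quarry=19, Dale=30 → choose Maple (9).
From Maple: Cedar=7, Dale=21, Quarry=28 → choose Cedar (7).
From Cedar: Quarry=27, Dale=28 → choose Quarry (27).
From Quarry: Dale=31 → choose Dale (31).
NN route Ash → Maple → Cedar → Quarry → Dale → Ash costs 104.
Optimal: Ash → Maple → Cedar → Dale → Quarry → Ash costs 94 (by enumerating all 12 distinct tours).
Excess = 104 − 94 = 10.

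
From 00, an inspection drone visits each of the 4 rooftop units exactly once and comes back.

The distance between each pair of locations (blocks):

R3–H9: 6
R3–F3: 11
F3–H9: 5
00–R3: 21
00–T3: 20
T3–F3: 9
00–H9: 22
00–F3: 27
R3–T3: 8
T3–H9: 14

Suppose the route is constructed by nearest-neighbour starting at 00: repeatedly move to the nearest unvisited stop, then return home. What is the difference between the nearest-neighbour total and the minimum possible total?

5 blocks longer than the optimal tour.

From 00: T3=20, R3=21, H9=22, F3=27 → choose T3 (20).
From T3: R3=8, F3=9, H9=14 → choose R3 (8).
From R3: H9=6, F3=11 → choose H9 (6).
From H9: F3=5 → choose F3 (5).
NN route 00 → T3 → R3 → H9 → F3 → 00 costs 66.
Optimal: 00 → R3 → H9 → F3 → T3 → 00 costs 61 (by enumerating all 12 distinct tours).
Excess = 66 − 61 = 5.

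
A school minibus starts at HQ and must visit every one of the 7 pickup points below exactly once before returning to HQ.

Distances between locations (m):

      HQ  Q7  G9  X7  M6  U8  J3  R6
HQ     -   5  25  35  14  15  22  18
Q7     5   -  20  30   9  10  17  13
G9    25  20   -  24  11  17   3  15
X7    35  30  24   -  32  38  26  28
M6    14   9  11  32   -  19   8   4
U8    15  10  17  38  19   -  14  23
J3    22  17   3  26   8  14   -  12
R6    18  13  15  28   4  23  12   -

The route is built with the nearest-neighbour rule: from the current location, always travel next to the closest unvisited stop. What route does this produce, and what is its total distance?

Nearest-neighbour total = 123 m; route HQ → Q7 → M6 → R6 → J3 → G9 → U8 → X7 → HQ.

At HQ the remaining stops are Q7 5, M6 14, U8 15, R6 18, J3 22, G9 25, X7 35; go to Q7.
At Q7 the remaining stops are M6 9, U8 10, R6 13, J3 17, G9 20, X7 30; go to M6.
At M6 the remaining stops are R6 4, J3 8, G9 11, U8 19, X7 32; go to R6.
At R6 the remaining stops are J3 12, G9 15, U8 23, X7 28; go to J3.
At J3 the remaining stops are G9 3, U8 14, X7 26; go to G9.
At G9 the remaining stops are U8 17, X7 24; go to U8.
At U8 the remaining stops are X7 38; go to X7.
Return X7→HQ: 35.
Total = 5 + 9 + 4 + 12 + 3 + 17 + 38 + 35 = 123.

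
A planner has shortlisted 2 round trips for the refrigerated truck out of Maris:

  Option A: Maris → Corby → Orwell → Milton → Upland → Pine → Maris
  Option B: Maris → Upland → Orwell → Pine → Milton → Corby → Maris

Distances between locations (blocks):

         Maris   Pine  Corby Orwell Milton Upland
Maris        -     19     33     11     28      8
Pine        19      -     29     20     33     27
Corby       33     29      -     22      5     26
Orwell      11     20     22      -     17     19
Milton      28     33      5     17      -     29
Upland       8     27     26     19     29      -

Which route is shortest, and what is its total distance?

Option A: 33 + 22 + 17 + 29 + 27 + 19 = 147
Option B: 8 + 19 + 20 + 33 + 5 + 33 = 118

Shortest is Option B, total 118 blocks.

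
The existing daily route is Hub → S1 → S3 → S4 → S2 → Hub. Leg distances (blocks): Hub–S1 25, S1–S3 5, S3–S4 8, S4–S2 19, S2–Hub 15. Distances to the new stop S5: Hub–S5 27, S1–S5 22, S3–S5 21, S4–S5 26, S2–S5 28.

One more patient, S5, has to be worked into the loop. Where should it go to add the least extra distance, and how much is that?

Insertion cost between consecutive stops i–j is d(i,S5) + d(S5,j) − d(i,j):
  between Hub and S1: 27 + 22 − 25 = 24
  between S1 and S3: 22 + 21 − 5 = 38
  between S3 and S4: 21 + 26 − 8 = 39
  between S4 and S2: 26 + 28 − 19 = 35
  between S2 and Hub: 28 + 27 − 15 = 40
Cheapest insertion is between Hub and S1, adding 24.
New total = 72 + 24 = 96.

+24 blocks — insert S5 between Hub and S1.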